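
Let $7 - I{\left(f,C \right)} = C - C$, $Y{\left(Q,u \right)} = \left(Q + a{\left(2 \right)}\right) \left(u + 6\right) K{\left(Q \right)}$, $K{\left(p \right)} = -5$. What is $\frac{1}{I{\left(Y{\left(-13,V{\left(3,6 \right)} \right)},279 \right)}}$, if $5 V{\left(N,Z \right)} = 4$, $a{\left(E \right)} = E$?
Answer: $\frac{1}{7} \approx 0.14286$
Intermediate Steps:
$V{\left(N,Z \right)} = \frac{4}{5}$ ($V{\left(N,Z \right)} = \frac{1}{5} \cdot 4 = \frac{4}{5}$)
$Y{\left(Q,u \right)} = - 5 \left(2 + Q\right) \left(6 + u\right)$ ($Y{\left(Q,u \right)} = \left(Q + 2\right) \left(u + 6\right) \left(-5\right) = \left(2 + Q\right) \left(6 + u\right) \left(-5\right) = - 5 \left(2 + Q\right) \left(6 + u\right)$)
$I{\left(f,C \right)} = 7$ ($I{\left(f,C \right)} = 7 - \left(C - C\right) = 7 - 0 = 7 + 0 = 7$)
$\frac{1}{I{\left(Y{\left(-13,V{\left(3,6 \right)} \right)},279 \right)}} = \frac{1}{7}$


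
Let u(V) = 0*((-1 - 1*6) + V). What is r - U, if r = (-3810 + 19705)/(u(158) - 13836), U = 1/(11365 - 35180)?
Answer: -378525589/329504340 ≈ -1.1488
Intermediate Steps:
U = -1/23815 (U = 1/(-23815) = -1/23815 ≈ -4.1990e-5)
u(V) = 0 (u(V) = 0*((-1 - 6) + V) = 0*(-7 + V) = 0)
r = -15895/13836 (r = (-3810 + 19705)/(0 - 13836) = 15895/(-13836) = 15895*(-1/13836) = -15895/13836 ≈ -1.1488)
r - U = -15895/13836 - 1*(-1/23815) = -15895/13836 + 1/23815 = -378525589/329504340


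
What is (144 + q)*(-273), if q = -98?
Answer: -12558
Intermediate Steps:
(144 + q)*(-273) = (144 - 98)*(-273) = 46*(-273) = -12558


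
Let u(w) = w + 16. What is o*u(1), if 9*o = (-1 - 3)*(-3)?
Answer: 68/3 ≈ 22.667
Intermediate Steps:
u(w) = 16 + w
o = 4/3 (o = ((-1 - 3)*(-3))/9 = (-4*(-3))/9 = (1/9)*12 = 4/3 ≈ 1.3333)
o*u(1) = 4*(16 + 1)/3 = (4/3)*17 = 68/3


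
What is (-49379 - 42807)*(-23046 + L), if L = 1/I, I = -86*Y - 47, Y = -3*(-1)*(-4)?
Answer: 2092650685474/985 ≈ 2.1245e+9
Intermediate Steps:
Y = -12 (Y = 3*(-4) = -12)
I = 985 (I = -86*(-12) - 47 = 1032 - 47 = 985)
L = 1/985 ≈ 0.0010152
(-49379 - 42807)*(-23046 + L) = (-49379 - 42807)*(-23046 + 1/985) = -92186*(-22700309/985) = 2092650685474/985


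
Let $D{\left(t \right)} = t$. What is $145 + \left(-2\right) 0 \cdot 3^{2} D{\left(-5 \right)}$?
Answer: $145$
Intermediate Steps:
$145 + \left(-2\right) 0 \cdot 3^{2} D{\left(-5 \right)} = 145 + \left(-2\right) 0 \cdot 3^{2} \left(-5\right) = 145 + 0 \cdot 9 \left(-5\right) = 145 + 0 \left(-5\right) = 145 + 0 = 145$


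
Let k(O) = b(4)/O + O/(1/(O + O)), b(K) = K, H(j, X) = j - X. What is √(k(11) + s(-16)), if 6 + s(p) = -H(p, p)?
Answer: 10*√286/11 ≈ 15.374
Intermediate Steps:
k(O) = 2*O² + 4/O (k(O) = 4/O + O/(1/(O + O)) = 4/O + O/(1/(2*O)) = 4/O + O/((1/(2*O))) = 4/O + O*(2*O) = 4/O + 2*O² = 2*O² + 4/O)
s(p) = -6 (s(p) = -6 - (p - p) = -6 - 1*0 = -6 + 0 = -6)
√(k(11) + s(-16)) = √(2*(2 + 11³)/11 - 6) = √(2*(1/11)*(2 + 1331) - 6) = √(2*(1/11)*1333 - 6) = √(2666/11 - 6) = √(2600/11) = 10*√286/11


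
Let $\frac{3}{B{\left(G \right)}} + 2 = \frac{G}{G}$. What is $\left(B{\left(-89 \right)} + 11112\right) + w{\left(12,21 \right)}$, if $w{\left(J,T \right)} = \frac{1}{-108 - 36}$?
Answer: $\frac{1599695}{144} \approx 11109.0$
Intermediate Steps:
$w{\left(J,T \right)} = - \frac{1}{144}$ ($w{\left(J,T \right)} = \frac{1}{-144} = - \frac{1}{144}$)
$B{\left(G \right)} = -3$ ($B{\left(G \right)} = \frac{3}{-2 + \frac{G}{G}} = \frac{3}{-2 + 1} = \frac{3}{-1} = 3 \left(-1\right) = -3$)
$\left(B{\left(-89 \right)} + 11112\right) + w{\left(12,21 \right)} = \left(-3 + 11112\right) - \frac{1}{144} = 11109 - \frac{1}{144} = \frac{1599695}{144}$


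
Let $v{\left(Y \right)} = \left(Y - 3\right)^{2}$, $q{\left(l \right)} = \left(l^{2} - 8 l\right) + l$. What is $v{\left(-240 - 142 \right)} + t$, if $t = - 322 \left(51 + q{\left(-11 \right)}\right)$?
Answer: $68047$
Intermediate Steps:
$q{\left(l \right)} = l^{2} - 7 l$
$t = -80178$ ($t = - 322 \left(51 - 11 \left(-7 - 11\right)\right) = - 322 \left(51 - -198\right) = - 322 \left(51 + 198\right) = \left(-322\right) 249 = -80178$)
$v{\left(Y \right)} = \left(-3 + Y\right)^{2}$
$v{\left(-240 - 142 \right)} + t = \left(-3 - 382\right)^{2} - 80178 = \left(-385\right)^{2} - 80178 = 148225 - 80178 = 68047$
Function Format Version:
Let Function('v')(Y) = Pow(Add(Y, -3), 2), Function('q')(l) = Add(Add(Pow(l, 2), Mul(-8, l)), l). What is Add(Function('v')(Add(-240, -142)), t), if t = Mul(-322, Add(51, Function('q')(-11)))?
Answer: 68047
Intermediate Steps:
Function('q')(l) = Add(Pow(l, 2), Mul(-7, l))
t = -80178 (t = Mul(-322, Add(51, Mul(-11, Add(-7, -11)))) = Mul(-322, Add(51, Mul(-11, -18))) = Mul(-322, Add(51, 198)) = Mul(-322, 249) = -80178)
Function('v')(Y) = Pow(Add(-3, Y), 2)
Add(Function('v')(Add(-240, -142)), t) = Add(Pow(Add(-3, Add(-240, -142)), 2), -80178) = Add(Pow(Add(-3, -382), 2), -80178) = Add(Pow(-385, 2), -80178) = Add(148225, -80178) = 68047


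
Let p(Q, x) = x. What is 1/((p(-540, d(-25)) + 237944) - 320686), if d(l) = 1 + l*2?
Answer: -1/82791 ≈ -1.2079e-5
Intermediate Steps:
d(l) = 1 + 2*l
1/((p(-540, d(-25)) + 237944) - 320686) = 1/(((1 + 2*(-25)) + 237944) - 320686) = 1/(((1 - 50) + 237944) - 320686) = 1/((-49 + 237944) - 320686) = 1/(237895 - 320686) = 1/(-82791) = -1/82791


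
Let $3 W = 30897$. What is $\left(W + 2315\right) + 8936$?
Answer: $21550$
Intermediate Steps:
$W = 10299$ ($W = \frac{1}{3} \cdot 30897 = 10299$)
$\left(W + 2315\right) + 8936 = \left(10299 + 2315\right) + 8936 = 12614 + 8936 = 21550$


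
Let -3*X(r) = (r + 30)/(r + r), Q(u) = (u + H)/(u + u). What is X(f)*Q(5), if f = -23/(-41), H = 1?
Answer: -1253/230 ≈ -5.4478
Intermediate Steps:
Q(u) = (1 + u)/(2*u) (Q(u) = (u + 1)/(u + u) = (1 + u)/((2*u)) = (1 + u)*(1/(2*u)) = (1 + u)/(2*u))
f = 23/41 (f = -23*(-1/41) = 23/41 ≈ 0.56098)
X(r) = -(30 + r)/(6*r) (X(r) = -(r + 30)/(3*(r + r)) = -(30 + r)/(3*(2*r)) = -(30 + r)*1/(2*r)/3 = -(30 + r)/(6*r))
X(f)*Q(5) = ((-30 - 1*23/41)/(6*(23/41)))*((½)*(1 + 5)/5) = ((⅙)*(41/23)*(-30 - 23/41))*((½)*(⅕)*6) = ((⅙)*(41/23)*(-1253/41))*(⅗) = -1253/138*⅗ = -1253/230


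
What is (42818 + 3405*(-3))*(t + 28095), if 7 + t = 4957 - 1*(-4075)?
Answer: 1210223360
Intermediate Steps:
t = 9025 (t = -7 + (4957 - 1*(-4075)) = -7 + (4957 + 4075) = -7 + 9032 = 9025)
(42818 + 3405*(-3))*(t + 28095) = (42818 + 3405*(-3))*(9025 + 28095) = (42818 - 10215)*37120 = 32603*37120 = 1210223360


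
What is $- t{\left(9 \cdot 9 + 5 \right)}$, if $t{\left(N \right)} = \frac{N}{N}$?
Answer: $-1$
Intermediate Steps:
$t{\left(N \right)} = 1$
$- t{\left(9 \cdot 9 + 5 \right)} = \left(-1\right) 1 = -1$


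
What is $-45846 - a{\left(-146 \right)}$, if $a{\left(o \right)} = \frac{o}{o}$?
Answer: $-45847$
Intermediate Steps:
$a{\left(o \right)} = 1$
$-45846 - a{\left(-146 \right)} = -45846 - 1 = -45847$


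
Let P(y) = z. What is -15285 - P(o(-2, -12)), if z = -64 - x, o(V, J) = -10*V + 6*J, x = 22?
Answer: -15199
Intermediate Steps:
z = -86 (z = -64 - 1*22 = -64 - 22 = -86)
P(y) = -86
-15285 - P(o(-2, -12)) = -15285 - 1*(-86) = -15285 + 86 = -15199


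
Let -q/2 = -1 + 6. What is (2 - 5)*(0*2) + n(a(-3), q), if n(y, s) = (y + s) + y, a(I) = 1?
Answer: -8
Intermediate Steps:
q = -10 (q = -2*(-1 + 6) = -2*5 = -10)
n(y, s) = s + 2*y (n(y, s) = (s + y) + y = s + 2*y)
(2 - 5)*(0*2) + n(a(-3), q) = (2 - 5)*(0*2) + (-10 + 2*1) = -3*0 + (-10 + 2) = 0 - 8 = -8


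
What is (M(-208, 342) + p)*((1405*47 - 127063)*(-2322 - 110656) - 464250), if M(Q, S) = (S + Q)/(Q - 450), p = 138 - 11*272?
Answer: -924861266087346/47 ≈ -1.9678e+13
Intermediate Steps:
p = -2854 (p = 138 - 2992 = -2854)
M(Q, S) = (Q + S)/(-450 + Q)
(M(-208, 342) + p)*((1405*47 - 127063)*(-2322 - 110656) - 464250) = ((-208 + 342)/(-450 - 208) - 2854)*((1405*47 - 127063)*(-2322 - 110656) - 464250) = (134/(-658) - 2854)*((66035 - 127063)*(-112978) - 464250) = (-1/658*134 - 2854)*(-61028*(-112978) - 464250) = (-67/329 - 2854)*(6894821384 - 464250) = -939033/329*6894357134 = -924861266087346/47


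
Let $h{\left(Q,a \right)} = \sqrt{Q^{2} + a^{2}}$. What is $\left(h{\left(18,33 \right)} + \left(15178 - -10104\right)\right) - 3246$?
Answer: $22036 + 3 \sqrt{157} \approx 22074.0$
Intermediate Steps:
$\left(h{\left(18,33 \right)} + \left(15178 - -10104\right)\right) - 3246 = \left(\sqrt{18^{2} + 33^{2}} + \left(15178 - -10104\right)\right) - 3246 = \left(\sqrt{324 + 1089} + \left(15178 + 10104\right)\right) - 3246 = \left(\sqrt{1413} + 25282\right) - 3246 = \left(3 \sqrt{157} + 25282\right) - 3246 = \left(25282 + 3 \sqrt{157}\right) - 3246 = 22036 + 3 \sqrt{157}$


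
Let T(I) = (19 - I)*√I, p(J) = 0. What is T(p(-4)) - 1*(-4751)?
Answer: 4751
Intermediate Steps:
T(I) = √I*(19 - I)
T(p(-4)) - 1*(-4751) = √0*(19 - 1*0) - 1*(-4751) = 0*(19 + 0) + 4751 = 0*19 + 4751 = 0 + 4751 = 4751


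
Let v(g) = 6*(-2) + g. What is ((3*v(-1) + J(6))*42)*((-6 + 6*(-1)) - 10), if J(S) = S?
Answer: 30492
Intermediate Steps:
v(g) = -12 + g
((3*v(-1) + J(6))*42)*((-6 + 6*(-1)) - 10) = ((3*(-12 - 1) + 6)*42)*((-6 + 6*(-1)) - 10) = ((3*(-13) + 6)*42)*((-6 - 6) - 10) = ((-39 + 6)*42)*(-12 - 10) = -33*42*(-22) = -1386*(-22) = 30492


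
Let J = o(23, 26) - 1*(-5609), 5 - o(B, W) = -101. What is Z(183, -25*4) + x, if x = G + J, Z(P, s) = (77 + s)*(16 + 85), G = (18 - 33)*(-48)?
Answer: 4112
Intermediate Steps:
o(B, W) = 106 (o(B, W) = 5 - 1*(-101) = 5 + 101 = 106)
J = 5715 (J = 106 - 1*(-5609) = 106 + 5609 = 5715)
G = 720 (G = -15*(-48) = 720)
Z(P, s) = 7777 + 101*s (Z(P, s) = (77 + s)*101 = 7777 + 101*s)
x = 6435 (x = 720 + 5715 = 6435)
Z(183, -25*4) + x = (7777 + 101*(-25*4)) + 6435 = (7777 + 101*(-100)) + 6435 = (7777 - 10100) + 6435 = -2323 + 6435 = 4112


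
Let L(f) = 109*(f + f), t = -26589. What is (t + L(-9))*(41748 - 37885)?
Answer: -110292513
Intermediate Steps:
L(f) = 218*f (L(f) = 109*(2*f) = 218*f)
(t + L(-9))*(41748 - 37885) = (-26589 + 218*(-9))*(41748 - 37885) = (-26589 - 1962)*3863 = -28551*3863 = -110292513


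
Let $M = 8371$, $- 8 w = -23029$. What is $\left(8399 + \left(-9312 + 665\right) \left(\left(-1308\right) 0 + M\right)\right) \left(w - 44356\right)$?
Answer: $\frac{12007805912761}{4} \approx 3.002 \cdot 10^{12}$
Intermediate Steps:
$w = \frac{23029}{8}$ ($w = \left(- \frac{1}{8}\right) \left(-23029\right) = \frac{23029}{8} \approx 2878.6$)
$\left(8399 + \left(-9312 + 665\right) \left(\left(-1308\right) 0 + M\right)\right) \left(w - 44356\right) = \left(8399 + \left(-9312 + 665\right) \left(\left(-1308\right) 0 + 8371\right)\right) \left(\frac{23029}{8} - 44356\right) = \left(8399 - 8647 \left(0 + 8371\right)\right) \left(- \frac{331819}{8}\right) = \left(8399 - 72384037\right) \left(- \frac{331819}{8}\right) = \left(-72375638\right) \left(- \frac{331819}{8}\right) = \frac{12007805912761}{4}$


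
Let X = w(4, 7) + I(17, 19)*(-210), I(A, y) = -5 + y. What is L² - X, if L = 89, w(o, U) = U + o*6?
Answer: 10830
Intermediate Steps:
w(o, U) = U + 6*o
X = -2909 (X = (7 + 6*4) + (-5 + 19)*(-210) = (7 + 24) + 14*(-210) = 31 - 2940 = -2909)
L² - X = 89² - 1*(-2909) = 7921 + 2909 = 10830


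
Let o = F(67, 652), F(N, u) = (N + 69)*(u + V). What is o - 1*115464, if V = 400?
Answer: 27608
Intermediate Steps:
F(N, u) = (69 + N)*(400 + u) (F(N, u) = (N + 69)*(u + 400) = (69 + N)*(400 + u))
o = 143072 (o = 27600 + 69*652 + 400*67 + 67*652 = 27600 + 44988 + 26800 + 43684 = 143072)
o - 1*115464 = 143072 - 1*115464 = 143072 - 115464 = 27608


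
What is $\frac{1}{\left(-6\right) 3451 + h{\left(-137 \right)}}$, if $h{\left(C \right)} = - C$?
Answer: $- \frac{1}{20569} \approx -4.8617 \cdot 10^{-5}$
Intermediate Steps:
$\frac{1}{\left(-6\right) 3451 + h{\left(-137 \right)}} = \frac{1}{\left(-6\right) 3451 - -137} = \frac{1}{-20706 + 137} = \frac{1}{-20569} = - \frac{1}{20569}$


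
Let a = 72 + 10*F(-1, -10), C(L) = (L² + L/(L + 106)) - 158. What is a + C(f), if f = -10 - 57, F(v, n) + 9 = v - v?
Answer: 168140/39 ≈ 4311.3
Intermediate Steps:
F(v, n) = -9 (F(v, n) = -9 + (v - v) = -9 + 0 = -9)
f = -67
C(L) = -158 + L² + L/(106 + L) (C(L) = (L² + L/(106 + L)) - 158 = -158 + L² + L/(106 + L))
a = -18 (a = 72 + 10*(-9) = 72 - 90 = -18)
a + C(f) = -18 + (-16748 + (-67)³ - 157*(-67) + 106*(-67)²)/(106 - 67) = -18 + (-16748 - 300763 + 10519 + 106*4489)/39 = -18 + (-16748 - 300763 + 10519 + 475834)/39 = -18 + (1/39)*168842 = -18 + 168842/39 = 168140/39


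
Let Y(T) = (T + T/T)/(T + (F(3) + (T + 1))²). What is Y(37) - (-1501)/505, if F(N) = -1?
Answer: 56042/18685 ≈ 2.9993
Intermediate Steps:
Y(T) = (1 + T)/(T + T²) (Y(T) = (T + T/T)/(T + (-1 + (T + 1))²) = (T + 1)/(T + (-1 + (1 + T))²) = (1 + T)/(T + T²))
Y(37) - (-1501)/505 = 1/37 - (-1501)/505 = 1/37 - 1*(-1501/505) = 1/37 + 1501/505 = 56042/18685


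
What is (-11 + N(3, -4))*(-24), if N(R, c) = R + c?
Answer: 288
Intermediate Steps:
(-11 + N(3, -4))*(-24) = (-11 + (3 - 4))*(-24) = (-11 - 1)*(-24) = -12*(-24) = 288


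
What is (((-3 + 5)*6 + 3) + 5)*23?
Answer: 460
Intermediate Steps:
(((-3 + 5)*6 + 3) + 5)*23 = ((2*6 + 3) + 5)*23 = ((12 + 3) + 5)*23 = (15 + 5)*23 = 20*23 = 460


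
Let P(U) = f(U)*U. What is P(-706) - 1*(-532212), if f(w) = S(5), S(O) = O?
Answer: 528682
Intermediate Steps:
f(w) = 5
P(U) = 5*U
P(-706) - 1*(-532212) = 5*(-706) - 1*(-532212) = -3530 + 532212 = 528682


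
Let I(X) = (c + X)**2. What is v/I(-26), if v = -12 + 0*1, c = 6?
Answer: -3/100 ≈ -0.030000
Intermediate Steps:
v = -12 (v = -12 + 0 = -12)
I(X) = (6 + X)**2
v/I(-26) = -12/(6 - 26)**2 = -12/((-20)**2) = -12/400 = -12*1/400 = -3/100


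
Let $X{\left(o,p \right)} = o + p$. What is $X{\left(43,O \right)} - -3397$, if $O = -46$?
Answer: $3394$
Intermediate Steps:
$X{\left(43,O \right)} - -3397 = \left(43 - 46\right) - -3397 = -3 + 3397 = 3394$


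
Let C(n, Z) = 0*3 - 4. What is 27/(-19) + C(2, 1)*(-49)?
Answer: 3697/19 ≈ 194.58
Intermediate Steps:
C(n, Z) = -4 (C(n, Z) = 0 - 4 = -4)
27/(-19) + C(2, 1)*(-49) = 27/(-19) - 4*(-49) = 27*(-1/19) + 196 = -27/19 + 196 = 3697/19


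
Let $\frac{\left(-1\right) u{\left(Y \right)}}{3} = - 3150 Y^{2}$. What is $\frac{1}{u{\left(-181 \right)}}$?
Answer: $\frac{1}{309591450} \approx 3.2301 \cdot 10^{-9}$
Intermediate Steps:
$u{\left(Y \right)} = 9450 Y^{2}$ ($u{\left(Y \right)} = - 3 \left(- 3150 Y^{2}\right) = 9450 Y^{2}$)
$\frac{1}{u{\left(-181 \right)}} = \frac{1}{9450 \left(-181\right)^{2}} = \frac{1}{9450 \cdot 32761} = \frac{1}{309591450}$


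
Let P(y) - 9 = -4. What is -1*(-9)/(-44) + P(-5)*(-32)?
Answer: -7049/44 ≈ -160.20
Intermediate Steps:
P(y) = 5 (P(y) = 9 - 4 = 5)
-1*(-9)/(-44) + P(-5)*(-32) = -1*(-9)/(-44) + 5*(-32) = 9*(-1/44) - 160 = -9/44 - 160 = -7049/44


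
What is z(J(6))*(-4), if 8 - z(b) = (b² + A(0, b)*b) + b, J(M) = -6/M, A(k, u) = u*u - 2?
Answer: -28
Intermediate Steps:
A(k, u) = -2 + u² (A(k, u) = u² - 2 = -2 + u²)
z(b) = 8 - b - b² - b*(-2 + b²) (z(b) = 8 - ((b² + (-2 + b²)*b) + b) = 8 - ((b² + b*(-2 + b²)) + b) = 8 - (b + b² + b*(-2 + b²)) = 8 + (-b - b² - b*(-2 + b²)) = 8 - b - b² - b*(-2 + b²))
z(J(6))*(-4) = (8 - 6/6 - (-6/6)² - (-6/6)³)*(-4) = (8 - 6*⅙ - (-6*⅙)² - (-6*⅙)³)*(-4) = (8 - 1 - 1*(-1)² - 1*(-1)³)*(-4) = (8 - 1 - 1*1 - 1*(-1))*(-4) = (8 - 1 - 1 + 1)*(-4) = 7*(-4) = -28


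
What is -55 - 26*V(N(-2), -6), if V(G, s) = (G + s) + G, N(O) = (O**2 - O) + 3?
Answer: -367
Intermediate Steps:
N(O) = 3 + O**2 - O
V(G, s) = s + 2*G
-55 - 26*V(N(-2), -6) = -55 - 26*(-6 + 2*(3 + (-2)**2 - 1*(-2))) = -55 - 26*(-6 + 2*(3 + 4 + 2)) = -55 - 26*(-6 + 2*9) = -55 - 26*(-6 + 18) = -55 - 26*12 = -55 - 312 = -367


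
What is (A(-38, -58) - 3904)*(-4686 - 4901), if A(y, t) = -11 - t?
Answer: 36977059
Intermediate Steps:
(A(-38, -58) - 3904)*(-4686 - 4901) = ((-11 - 1*(-58)) - 3904)*(-4686 - 4901) = ((-11 + 58) - 3904)*(-9587) = (47 - 3904)*(-9587) = -3857*(-9587) = 36977059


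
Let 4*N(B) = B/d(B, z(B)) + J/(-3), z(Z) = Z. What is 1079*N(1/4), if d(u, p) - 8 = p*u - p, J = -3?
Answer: 139191/500 ≈ 278.38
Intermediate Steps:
d(u, p) = 8 - p + p*u (d(u, p) = 8 + (p*u - p) = 8 + (-p + p*u) = 8 - p + p*u)
N(B) = 1/4 + B/(4*(8 + B**2 - B)) (N(B) = (B/(8 - B + B*B) - 3/(-3))/4 = (B/(8 - B + B**2) - 3*(-1/3))/4 = (B/(8 + B**2 - B) + 1)/4 = (1 + B/(8 + B**2 - B))/4 = 1/4 + B/(4*(8 + B**2 - B)))
1079*N(1/4) = 1079*((2 + (1/4)**2/4)/(8 + (1/4)**2 - 1/4)) = 1079*((2 + (1/4)**2/4)/(8 + (1/4)**2 - 1*1/4)) = 1079*((2 + (1/4)*(1/16))/(8 + 1/16 - 1/4)) = 1079*((2 + 1/64)/(125/16)) = 1079*((16/125)*(129/64)) = 1079*(129/500) = 139191/500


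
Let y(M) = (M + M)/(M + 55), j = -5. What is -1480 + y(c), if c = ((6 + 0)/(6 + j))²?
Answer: -134608/91 ≈ -1479.2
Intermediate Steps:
c = 36 (c = ((6 + 0)/(6 - 5))² = (6/1)² = (6*1)² = 6² = 36)
y(M) = 2*M/(55 + M) (y(M) = (2*M)/(55 + M) = 2*M/(55 + M))
-1480 + y(c) = -1480 + 2*36/(55 + 36) = -1480 + 2*36/91 = -1480 + 2*36*(1/91) = -1480 + 72/91 = -134608/91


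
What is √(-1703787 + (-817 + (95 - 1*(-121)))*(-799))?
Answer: 2*I*√305897 ≈ 1106.2*I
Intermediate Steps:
√(-1703787 + (-817 + (95 - 1*(-121)))*(-799)) = √(-1703787 + (-817 + (95 + 121))*(-799)) = √(-1703787 + (-817 + 216)*(-799)) = √(-1703787 - 601*(-799)) = √(-1703787 + 480199) = √(-1223588) = 2*I*√305897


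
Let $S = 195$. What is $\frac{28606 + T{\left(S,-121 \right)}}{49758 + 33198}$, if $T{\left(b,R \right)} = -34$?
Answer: $\frac{2381}{6913} \approx 0.34442$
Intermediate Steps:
$\frac{28606 + T{\left(S,-121 \right)}}{49758 + 33198} = \frac{28606 - 34}{49758 + 33198} = \frac{28572}{82956} = 28572 \cdot \frac{1}{82956} = \frac{2381}{6913}$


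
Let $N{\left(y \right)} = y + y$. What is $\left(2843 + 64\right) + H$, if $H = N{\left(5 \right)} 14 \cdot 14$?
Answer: $4867$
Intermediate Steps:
$N{\left(y \right)} = 2 y$
$H = 1960$ ($H = 2 \cdot 5 \cdot 14 \cdot 14 = 10 \cdot 14 \cdot 14 = 140 \cdot 14 = 1960$)
$\left(2843 + 64\right) + H = \left(2843 + 64\right) + 1960 = 2907 + 1960 = 4867$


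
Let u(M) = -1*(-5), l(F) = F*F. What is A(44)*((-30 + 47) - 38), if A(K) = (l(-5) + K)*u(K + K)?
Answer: -7245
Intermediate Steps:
l(F) = F**2
u(M) = 5
A(K) = 125 + 5*K (A(K) = ((-5)**2 + K)*5 = (25 + K)*5 = 125 + 5*K)
A(44)*((-30 + 47) - 38) = (125 + 5*44)*((-30 + 47) - 38) = (125 + 220)*(17 - 38) = 345*(-21) = -7245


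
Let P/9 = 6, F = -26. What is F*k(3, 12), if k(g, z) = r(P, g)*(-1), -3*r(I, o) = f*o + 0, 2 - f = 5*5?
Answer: 598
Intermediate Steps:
f = -23 (f = 2 - 5*5 = 2 - 1*25 = 2 - 25 = -23)
P = 54 (P = 9*6 = 54)
r(I, o) = 23*o/3 (r(I, o) = -(-23*o + 0)/3 = -(-23)*o/3 = 23*o/3)
k(g, z) = -23*g/3 (k(g, z) = (23*g/3)*(-1) = -23*g/3)
F*k(3, 12) = -(-598)*3/3 = -26*(-23) = 598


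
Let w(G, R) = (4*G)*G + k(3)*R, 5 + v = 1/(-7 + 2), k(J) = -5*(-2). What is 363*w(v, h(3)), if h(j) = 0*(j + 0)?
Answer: 981552/25 ≈ 39262.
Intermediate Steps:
h(j) = 0 (h(j) = 0*j = 0)
k(J) = 10
v = -26/5 (v = -5 + 1/(-7 + 2) = -5 + 1/(-5) = -5 - 1/5 = -26/5 ≈ -5.2000)
w(G, R) = 4*G**2 + 10*R (w(G, R) = (4*G)*G + 10*R = 4*G**2 + 10*R)
363*w(v, h(3)) = 363*(4*(-26/5)**2 + 10*0) = 363*(4*(676/25) + 0) = 363*(2704/25 + 0) = 363*(2704/25) = 981552/25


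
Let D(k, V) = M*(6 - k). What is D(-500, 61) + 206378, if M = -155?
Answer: 127948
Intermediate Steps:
D(k, V) = -930 + 155*k (D(k, V) = -155*(6 - k) = -930 + 155*k)
D(-500, 61) + 206378 = (-930 + 155*(-500)) + 206378 = (-930 - 77500) + 206378 = -78430 + 206378 = 127948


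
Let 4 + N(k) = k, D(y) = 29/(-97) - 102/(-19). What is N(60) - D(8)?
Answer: 93865/1843 ≈ 50.931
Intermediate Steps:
D(y) = 9343/1843 (D(y) = 29*(-1/97) - 102*(-1/19) = -29/97 + 102/19 = 9343/1843)
N(k) = -4 + k
N(60) - D(8) = (-4 + 60) - 1*9343/1843 = 56 - 9343/1843 = 93865/1843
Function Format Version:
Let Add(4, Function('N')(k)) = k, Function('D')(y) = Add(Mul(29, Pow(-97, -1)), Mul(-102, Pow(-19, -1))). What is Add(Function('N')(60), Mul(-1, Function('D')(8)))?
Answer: Rational(93865, 1843) ≈ 50.931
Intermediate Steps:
Function('D')(y) = Rational(9343, 1843) (Function('D')(y) = Add(Mul(29, Rational(-1, 97)), Mul(-102, Rational(-1, 19))) = Add(Rational(-29, 97), Rational(102, 19)) = Rational(9343, 1843))
Function('N')(k) = Add(-4, k)
Add(Function('N')(60), Mul(-1, Function('D')(8))) = Add(Add(-4, 60), Mul(-1, Rational(9343, 1843))) = Add(56, Rational(-9343, 1843)) = Rational(93865, 1843)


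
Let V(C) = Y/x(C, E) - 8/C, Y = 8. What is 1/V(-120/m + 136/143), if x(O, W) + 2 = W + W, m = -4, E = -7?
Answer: -4426/3357 ≈ -1.3184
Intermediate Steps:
x(O, W) = -2 + 2*W (x(O, W) = -2 + (W + W) = -2 + 2*W)
V(C) = -½ - 8/C (V(C) = 8/(-2 + 2*(-7)) - 8/C = 8/(-2 - 14) - 8/C = 8/(-16) - 8/C = 8*(-1/16) - 8/C = -½ - 8/C)
1/V(-120/m + 136/143) = 1/((-16 - (-120/(-4) + 136/143))/(2*(-120/(-4) + 136/143))) = 1/((-16 - (-120*(-¼) + 136*(1/143)))/(2*(-120*(-¼) + 136*(1/143)))) = 1/((-16 - (30 + 136/143))/(2*(30 + 136/143))) = 1/((-16 - 1*4426/143)/(2*(4426/143))) = 1/((½)*(143/4426)*(-16 - 4426/143)) = 1/((½)*(143/4426)*(-6714/143)) = 1/(-3357/4426) = -4426/3357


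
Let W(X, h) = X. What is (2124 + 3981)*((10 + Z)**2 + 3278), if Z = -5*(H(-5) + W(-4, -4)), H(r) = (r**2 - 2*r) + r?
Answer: 107924190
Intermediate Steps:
H(r) = r**2 - r
Z = -130 (Z = -5*(-5*(-1 - 5) - 4) = -5*(-5*(-6) - 4) = -5*(30 - 4) = -5*26 = -130)
(2124 + 3981)*((10 + Z)**2 + 3278) = (2124 + 3981)*((10 - 130)**2 + 3278) = 6105*((-120)**2 + 3278) = 6105*(14400 + 3278) = 6105*17678 = 107924190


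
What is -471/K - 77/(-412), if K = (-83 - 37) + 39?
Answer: 66763/11124 ≈ 6.0017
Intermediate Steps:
K = -81 (K = -120 + 39 = -81)
-471/K - 77/(-412) = -471/(-81) - 77/(-412) = -471*(-1/81) - 77*(-1/412) = 157/27 + 77/412 = 66763/11124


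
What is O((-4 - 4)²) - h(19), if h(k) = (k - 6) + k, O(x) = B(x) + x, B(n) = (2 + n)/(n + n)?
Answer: 2081/64 ≈ 32.516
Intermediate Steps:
B(n) = (2 + n)/(2*n) (B(n) = (2 + n)/((2*n)) = (2 + n)*(1/(2*n)) = (2 + n)/(2*n))
O(x) = x + (2 + x)/(2*x) (O(x) = (2 + x)/(2*x) + x = x + (2 + x)/(2*x))
h(k) = -6 + 2*k (h(k) = (-6 + k) + k = -6 + 2*k)
O((-4 - 4)²) - h(19) = (½ + (-4 - 4)² + 1/((-4 - 4)²)) - (-6 + 2*19) = (½ + (-8)² + 1/((-8)²)) - (-6 + 38) = (½ + 64 + 1/64) - 1*32 = (½ + 64 + 1/64) - 32 = 4129/64 - 32 = 2081/64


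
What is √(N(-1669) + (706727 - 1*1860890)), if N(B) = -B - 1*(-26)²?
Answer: 3*I*√128130 ≈ 1073.9*I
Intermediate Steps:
N(B) = -676 - B (N(B) = -B - 1*676 = -B - 676 = -676 - B)
√(N(-1669) + (706727 - 1*1860890)) = √((-676 - 1*(-1669)) + (706727 - 1*1860890)) = √((-676 + 1669) + (706727 - 1860890)) = √(993 - 1154163) = √(-1153170) = 3*I*√128130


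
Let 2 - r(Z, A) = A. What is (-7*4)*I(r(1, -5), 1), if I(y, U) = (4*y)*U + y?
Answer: -980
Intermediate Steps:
r(Z, A) = 2 - A
I(y, U) = y + 4*U*y (I(y, U) = 4*U*y + y = y + 4*U*y)
(-7*4)*I(r(1, -5), 1) = (-7*4)*((2 - 1*(-5))*(1 + 4*1)) = -28*(2 + 5)*(1 + 4) = -196*5 = -28*35 = -980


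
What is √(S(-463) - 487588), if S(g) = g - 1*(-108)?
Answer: I*√487943 ≈ 698.53*I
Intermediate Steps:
S(g) = 108 + g (S(g) = g + 108 = 108 + g)
√(S(-463) - 487588) = √((108 - 463) - 487588) = √(-355 - 487588) = √(-487943) = I*√487943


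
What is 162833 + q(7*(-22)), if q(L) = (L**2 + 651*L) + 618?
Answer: 86913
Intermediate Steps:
q(L) = 618 + L**2 + 651*L
162833 + q(7*(-22)) = 162833 + (618 + (7*(-22))**2 + 651*(7*(-22))) = 162833 + (618 + (-154)**2 + 651*(-154)) = 162833 + (618 + 23716 - 100254) = 162833 - 75920 = 86913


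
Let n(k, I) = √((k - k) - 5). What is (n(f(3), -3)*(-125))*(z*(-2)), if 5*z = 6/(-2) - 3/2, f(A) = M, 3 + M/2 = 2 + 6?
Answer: -225*I*√5 ≈ -503.12*I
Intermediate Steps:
M = 10 (M = -6 + 2*(2 + 6) = -6 + 2*8 = -6 + 16 = 10)
f(A) = 10
z = -9/10 (z = (6/(-2) - 3/2)/5 = (6*(-½) - 3*½)/5 = (-3 - 3/2)/5 = (⅕)*(-9/2) = -9/10 ≈ -0.90000)
n(k, I) = I*√5 (n(k, I) = √(0 - 5) = √(-5) = I*√5)
(n(f(3), -3)*(-125))*(z*(-2)) = ((I*√5)*(-125))*(-9/10*(-2)) = -125*I*√5*(9/5) = -225*I*√5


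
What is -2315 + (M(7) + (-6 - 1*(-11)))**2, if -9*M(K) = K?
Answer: -186071/81 ≈ -2297.2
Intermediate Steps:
M(K) = -K/9
-2315 + (M(7) + (-6 - 1*(-11)))**2 = -2315 + (-1/9*7 + (-6 - 1*(-11)))**2 = -2315 + (-7/9 + (-6 + 11))**2 = -2315 + (-7/9 + 5)**2 = -2315 + (38/9)**2 = -2315 + 1444/81 = -186071/81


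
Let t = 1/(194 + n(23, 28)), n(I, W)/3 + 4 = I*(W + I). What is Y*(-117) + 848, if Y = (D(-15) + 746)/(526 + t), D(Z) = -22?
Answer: 148591132/216303 ≈ 686.96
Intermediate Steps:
n(I, W) = -12 + 3*I*(I + W) (n(I, W) = -12 + 3*(I*(W + I)) = -12 + 3*(I*(I + W)) = -12 + 3*I*(I + W))
t = 1/3701 (t = 1/(194 + (-12 + 3*23² + 3*23*28)) = 1/(194 + (-12 + 3*529 + 1932)) = 1/(194 + (-12 + 1587 + 1932)) = 1/(194 + 3507) = 1/3701 ≈ 0.00027020)
Y = 2679524/1946727 (Y = (-22 + 746)/(526 + 1/3701) = 724/(1946727/3701) = 724*(3701/1946727) = 2679524/1946727 ≈ 1.3764)
Y*(-117) + 848 = (2679524/1946727)*(-117) + 848 = -34833812/216303 + 848 = 148591132/216303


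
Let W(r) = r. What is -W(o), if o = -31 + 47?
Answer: -16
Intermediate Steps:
o = 16
-W(o) = -1*16 = -16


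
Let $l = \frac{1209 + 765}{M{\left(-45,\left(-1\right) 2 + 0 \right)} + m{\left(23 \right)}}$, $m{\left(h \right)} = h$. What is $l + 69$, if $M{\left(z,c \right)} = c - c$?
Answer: $\frac{3561}{23} \approx 154.83$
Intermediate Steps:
$M{\left(z,c \right)} = 0$
$l = \frac{1974}{23}$ ($l = \frac{1209 + 765}{0 + 23} = \frac{1974}{23} \approx 85.826$)
$l + 69 = \frac{1974}{23} + 69 = \frac{3561}{23}$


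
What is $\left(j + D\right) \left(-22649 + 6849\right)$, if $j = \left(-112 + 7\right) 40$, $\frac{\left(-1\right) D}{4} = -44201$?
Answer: $-2727143200$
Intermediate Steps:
$D = 176804$ ($D = \left(-4\right) \left(-44201\right) = 176804$)
$j = -4200$ ($j = \left(-105\right) 40 = -4200$)
$\left(j + D\right) \left(-22649 + 6849\right) = \left(-4200 + 176804\right) \left(-22649 + 6849\right) = 172604 \left(-15800\right) = -2727143200$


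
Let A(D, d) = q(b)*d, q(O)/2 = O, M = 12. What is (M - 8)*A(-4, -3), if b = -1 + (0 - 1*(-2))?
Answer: -24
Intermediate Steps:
b = 1 (b = -1 + (0 + 2) = -1 + 2 = 1)
q(O) = 2*O
A(D, d) = 2*d (A(D, d) = (2*1)*d = 2*d)
(M - 8)*A(-4, -3) = (12 - 8)*(2*(-3)) = 4*(-6) = -24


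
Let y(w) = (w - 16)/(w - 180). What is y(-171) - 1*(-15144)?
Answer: 5315731/351 ≈ 15145.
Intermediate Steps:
y(w) = (-16 + w)/(-180 + w)
y(-171) - 1*(-15144) = (-16 - 171)/(-180 - 171) - 1*(-15144) = -187/(-351) + 15144 = -1/351*(-187) + 15144 = 187/351 + 15144 = 5315731/351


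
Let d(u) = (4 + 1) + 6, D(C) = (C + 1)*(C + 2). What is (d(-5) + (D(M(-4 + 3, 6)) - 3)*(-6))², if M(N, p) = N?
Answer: 841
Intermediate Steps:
D(C) = (1 + C)*(2 + C)
d(u) = 11 (d(u) = 5 + 6 = 11)
(d(-5) + (D(M(-4 + 3, 6)) - 3)*(-6))² = (11 + ((2 + (-4 + 3)² + 3*(-4 + 3)) - 3)*(-6))² = (11 + ((2 + (-1)² + 3*(-1)) - 3)*(-6))² = (11 + ((2 + 1 - 3) - 3)*(-6))² = (11 + (0 - 3)*(-6))² = (11 - 3*(-6))² = (11 + 18)² = 29² = 841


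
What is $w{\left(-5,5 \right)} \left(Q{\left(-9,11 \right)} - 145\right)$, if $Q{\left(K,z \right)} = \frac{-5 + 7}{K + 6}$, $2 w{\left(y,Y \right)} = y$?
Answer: $\frac{2185}{6} \approx 364.17$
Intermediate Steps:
$w{\left(y,Y \right)} = \frac{y}{2}$
$Q{\left(K,z \right)} = \frac{2}{6 + K}$
$w{\left(-5,5 \right)} \left(Q{\left(-9,11 \right)} - 145\right) = \frac{1}{2} \left(-5\right) \left(\frac{2}{6 - 9} - 145\right) = - \frac{5 \left(\frac{2}{-3} - 145\right)}{2} = - \frac{5 \left(2 \left(- \frac{1}{3}\right) - 145\right)}{2} = - \frac{5 \left(- \frac{2}{3} - 145\right)}{2} = \left(- \frac{5}{2}\right) \left(- \frac{437}{3}\right) = \frac{2185}{6}$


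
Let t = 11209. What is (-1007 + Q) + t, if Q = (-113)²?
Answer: 22971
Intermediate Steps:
Q = 12769
(-1007 + Q) + t = (-1007 + 12769) + 11209 = 11762 + 11209 = 22971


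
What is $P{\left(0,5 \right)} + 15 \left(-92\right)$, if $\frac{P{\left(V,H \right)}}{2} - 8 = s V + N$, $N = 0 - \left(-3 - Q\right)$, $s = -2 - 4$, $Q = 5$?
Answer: $-1348$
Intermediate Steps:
$s = -6$ ($s = -2 - 4 = -6$)
$N = 8$ ($N = 0 - \left(-3 - 5\right) = 0 - -8 = 0 + 8 = 8$)
$P{\left(V,H \right)} = 32 - 12 V$ ($P{\left(V,H \right)} = 16 + 2 \left(- 6 V + 8\right) = 16 + 2 \left(8 - 6 V\right) = 16 - \left(-16 + 12 V\right) = 32 - 12 V$)
$P{\left(0,5 \right)} + 15 \left(-92\right) = \left(32 - 0\right) + 15 \left(-92\right) = \left(32 + 0\right) - 1380 = 32 - 1380 = -1348$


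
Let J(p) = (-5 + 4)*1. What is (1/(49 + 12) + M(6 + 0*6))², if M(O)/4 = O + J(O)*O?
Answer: 1/3721 ≈ 0.00026874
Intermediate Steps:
J(p) = -1 (J(p) = -1*1 = -1)
M(O) = 0 (M(O) = 4*(O - O) = 4*0 = 0)
(1/(49 + 12) + M(6 + 0*6))² = (1/(49 + 12) + 0)² = (1/61 + 0)² = (1/61)² = 1/3721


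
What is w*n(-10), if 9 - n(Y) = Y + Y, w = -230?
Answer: -6670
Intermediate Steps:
n(Y) = 9 - 2*Y (n(Y) = 9 - (Y + Y) = 9 - 2*Y)
w*n(-10) = -230*(9 - 2*(-10)) = -230*(9 + 20) = -230*29 = -6670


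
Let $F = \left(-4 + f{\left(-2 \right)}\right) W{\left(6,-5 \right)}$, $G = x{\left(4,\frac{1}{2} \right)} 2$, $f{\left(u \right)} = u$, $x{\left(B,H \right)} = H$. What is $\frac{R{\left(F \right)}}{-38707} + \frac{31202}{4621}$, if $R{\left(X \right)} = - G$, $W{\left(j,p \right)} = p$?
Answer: $\frac{1207740435}{178865047} \approx 6.7522$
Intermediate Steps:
$G = 1$ ($G = \frac{1}{2} \cdot 2 = 1$)
$F = 30$ ($F = \left(-4 - 2\right) \left(-5\right) = \left(-6\right) \left(-5\right) = 30$)
$R{\left(X \right)} = -1$ ($R{\left(X \right)} = \left(-1\right) 1 = -1$)
$\frac{R{\left(F \right)}}{-38707} + \frac{31202}{4621} = - \frac{1}{-38707} + \frac{31202}{4621} = \left(-1\right) \left(- \frac{1}{38707}\right) + 31202 \cdot \frac{1}{4621} = \frac{1}{38707} + \frac{31202}{4621} = \frac{1207740435}{178865047}$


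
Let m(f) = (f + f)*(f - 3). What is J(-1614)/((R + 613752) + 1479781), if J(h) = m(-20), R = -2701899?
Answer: -460/304183 ≈ -0.0015122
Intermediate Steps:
m(f) = 2*f*(-3 + f) (m(f) = (2*f)*(-3 + f) = 2*f*(-3 + f))
J(h) = 920 (J(h) = 2*(-20)*(-3 - 20) = 2*(-20)*(-23) = 920)
J(-1614)/((R + 613752) + 1479781) = 920/((-2701899 + 613752) + 1479781) = 920/(-2088147 + 1479781) = 920/(-608366) = 920*(-1/608366) = -460/304183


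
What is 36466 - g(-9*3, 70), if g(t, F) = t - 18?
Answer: 36511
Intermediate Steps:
g(t, F) = -18 + t
36466 - g(-9*3, 70) = 36466 - (-18 - 9*3) = 36466 - (-18 - 27) = 36466 - 1*(-45) = 36466 + 45 = 36511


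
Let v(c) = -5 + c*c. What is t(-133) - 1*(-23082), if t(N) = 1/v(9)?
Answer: 1754233/76 ≈ 23082.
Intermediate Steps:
v(c) = -5 + c²
t(N) = 1/76 (t(N) = 1/(-5 + 9²) = 1/(-5 + 81) = 1/76)
t(-133) - 1*(-23082) = 1/76 - 1*(-23082) = 1/76 + 23082 = 1754233/76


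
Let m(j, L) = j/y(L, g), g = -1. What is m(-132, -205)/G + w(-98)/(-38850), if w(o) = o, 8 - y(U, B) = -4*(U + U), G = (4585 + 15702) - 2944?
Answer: 5513687/2181749400 ≈ 0.0025272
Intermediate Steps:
G = 17343 (G = 20287 - 2944 = 17343)
y(U, B) = 8 + 8*U (y(U, B) = 8 - (-4)*(U + U) = 8 - (-4)*2*U = 8 - (-8)*U = 8 + 8*U)
m(j, L) = j/(8 + 8*L)
m(-132, -205)/G + w(-98)/(-38850) = ((⅛)*(-132)/(1 - 205))/17343 - 98/(-38850) = ((⅛)*(-132)/(-204))*(1/17343) - 98*(-1/38850) = ((⅛)*(-132)*(-1/204))*(1/17343) + 7/2775 = (11/136)*(1/17343) + 7/2775 = 11/2358648 + 7/2775 = 5513687/2181749400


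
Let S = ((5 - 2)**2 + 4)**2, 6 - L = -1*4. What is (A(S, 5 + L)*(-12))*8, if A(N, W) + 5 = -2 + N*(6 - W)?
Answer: 146688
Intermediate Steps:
L = 10 (L = 6 - (-1)*4 = 6 - 1*(-4) = 6 + 4 = 10)
S = 169 (S = (3**2 + 4)**2 = (9 + 4)**2 = 13**2 = 169)
A(N, W) = -7 + N*(6 - W) (A(N, W) = -5 + (-2 + N*(6 - W)) = -7 + N*(6 - W))
(A(S, 5 + L)*(-12))*8 = ((-7 + 6*169 - 1*169*(5 + 10))*(-12))*8 = ((-7 + 1014 - 1*169*15)*(-12))*8 = ((-7 + 1014 - 2535)*(-12))*8 = -1528*(-12)*8 = 18336*8 = 146688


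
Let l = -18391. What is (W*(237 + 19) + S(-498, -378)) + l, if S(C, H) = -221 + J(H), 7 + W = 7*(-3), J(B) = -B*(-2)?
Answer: -26536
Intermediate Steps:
J(B) = 2*B
W = -28 (W = -7 + 7*(-3) = -7 - 21 = -28)
S(C, H) = -221 + 2*H
(W*(237 + 19) + S(-498, -378)) + l = (-28*(237 + 19) + (-221 + 2*(-378))) - 18391 = (-28*256 + (-221 - 756)) - 18391 = (-7168 - 977) - 18391 = -8145 - 18391 = -26536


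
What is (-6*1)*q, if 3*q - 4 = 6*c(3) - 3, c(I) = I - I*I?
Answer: 70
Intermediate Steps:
c(I) = I - I²
q = -35/3 (q = 4/3 + (6*(3*(1 - 1*3)) - 3)/3 = 4/3 + (6*(3*(1 - 3)) - 3)/3 = 4/3 + (6*(3*(-2)) - 3)/3 = 4/3 + (6*(-6) - 3)/3 = 4/3 + (-36 - 3)/3 = 4/3 + (⅓)*(-39) = 4/3 - 13 = -35/3 ≈ -11.667)
(-6*1)*q = -6*1*(-35/3) = -6*(-35/3) = 70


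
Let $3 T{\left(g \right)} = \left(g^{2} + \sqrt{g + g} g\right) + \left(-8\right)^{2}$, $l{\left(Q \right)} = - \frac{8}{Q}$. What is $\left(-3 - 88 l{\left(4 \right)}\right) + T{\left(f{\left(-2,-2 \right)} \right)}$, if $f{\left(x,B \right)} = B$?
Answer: $\frac{587}{3} - \frac{4 i}{3} \approx 195.67 - 1.3333 i$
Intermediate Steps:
$T{\left(g \right)} = \frac{64}{3} + \frac{g^{2}}{3} + \frac{\sqrt{2} g^{\frac{3}{2}}}{3}$ ($T{\left(g \right)} = \frac{\left(g^{2} + \sqrt{g + g} g\right) + \left(-8\right)^{2}}{3} = \frac{\left(g^{2} + \sqrt{2 g} g\right) + 64}{3} = \frac{\left(g^{2} + \sqrt{2} \sqrt{g} g\right) + 64}{3} = \frac{\left(g^{2} + \sqrt{2} g^{\frac{3}{2}}\right) + 64}{3} = \frac{64 + g^{2} + \sqrt{2} g^{\frac{3}{2}}}{3} = \frac{64}{3} + \frac{g^{2}}{3} + \frac{\sqrt{2} g^{\frac{3}{2}}}{3}$)
$\left(-3 - 88 l{\left(4 \right)}\right) + T{\left(f{\left(-2,-2 \right)} \right)} = \left(-3 - 88 \left(- \frac{8}{4}\right)\right) + \left(\frac{64}{3} + \frac{\left(-2\right)^{2}}{3} + \frac{\sqrt{2} \left(-2\right)^{\frac{3}{2}}}{3}\right) = \left(-3 - 88 \left(\left(-8\right) \frac{1}{4}\right)\right) + \left(\frac{64}{3} + \frac{1}{3} \cdot 4 + \frac{\sqrt{2} \left(- 2 i \sqrt{2}\right)}{3}\right) = \left(-3 - -176\right) + \left(\frac{64}{3} + \frac{4}{3} - \frac{4 i}{3}\right) = \left(-3 + 176\right) + \left(\frac{68}{3} - \frac{4 i}{3}\right) = 173 + \left(\frac{68}{3} - \frac{4 i}{3}\right) = \frac{587}{3} - \frac{4 i}{3}$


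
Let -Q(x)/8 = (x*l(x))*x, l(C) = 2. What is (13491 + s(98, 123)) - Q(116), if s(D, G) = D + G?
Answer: 229008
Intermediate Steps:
Q(x) = -16*x**2 (Q(x) = -8*x*2*x = -8*2*x*x = -16*x**2)
(13491 + s(98, 123)) - Q(116) = (13491 + (98 + 123)) - (-16)*116**2 = (13491 + 221) - (-16)*13456 = 13712 - 1*(-215296) = 13712 + 215296 = 229008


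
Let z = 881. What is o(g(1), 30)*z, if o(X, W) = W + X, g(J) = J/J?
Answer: 27311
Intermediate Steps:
g(J) = 1
o(g(1), 30)*z = (30 + 1)*881 = 31*881 = 27311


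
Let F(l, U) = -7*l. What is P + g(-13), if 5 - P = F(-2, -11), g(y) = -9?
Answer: -18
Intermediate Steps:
P = -9 (P = 5 - (-7)*(-2) = 5 - 1*14 = 5 - 14 = -9)
P + g(-13) = -9 - 9 = -18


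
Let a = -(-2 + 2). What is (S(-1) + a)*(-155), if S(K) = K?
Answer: 155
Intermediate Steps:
a = 0 (a = -1*0 = 0)
(S(-1) + a)*(-155) = (-1 + 0)*(-155) = -1*(-155) = 155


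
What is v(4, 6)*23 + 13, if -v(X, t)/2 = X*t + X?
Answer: -1275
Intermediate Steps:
v(X, t) = -2*X - 2*X*t (v(X, t) = -2*(X*t + X) = -2*(X + X*t) = -2*X - 2*X*t)
v(4, 6)*23 + 13 = -2*4*(1 + 6)*23 + 13 = -2*4*7*23 + 13 = -56*23 + 13 = -1288 + 13 = -1275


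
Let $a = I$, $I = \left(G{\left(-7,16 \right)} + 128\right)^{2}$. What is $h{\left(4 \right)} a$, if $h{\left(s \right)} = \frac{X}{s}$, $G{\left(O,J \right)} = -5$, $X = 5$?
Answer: $\frac{75645}{4} \approx 18911.0$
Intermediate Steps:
$h{\left(s \right)} = \frac{5}{s}$
$I = 15129$ ($I = \left(-5 + 128\right)^{2} = 123^{2} = 15129$)
$a = 15129$
$h{\left(4 \right)} a = \frac{5}{4} \cdot 15129 = \frac{75645}{4}$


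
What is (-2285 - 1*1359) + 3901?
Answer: 257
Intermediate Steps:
(-2285 - 1*1359) + 3901 = (-2285 - 1359) + 3901 = -3644 + 3901 = 257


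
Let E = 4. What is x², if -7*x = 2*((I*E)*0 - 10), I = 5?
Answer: 400/49 ≈ 8.1633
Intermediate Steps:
x = 20/7 (x = -2*((5*4)*0 - 10)/7 = -2*(20*0 - 10)/7 = -2*(0 - 10)/7 = -2*(-10)/7 = -⅐*(-20) = 20/7 ≈ 2.8571)
x² = (20/7)² = 400/49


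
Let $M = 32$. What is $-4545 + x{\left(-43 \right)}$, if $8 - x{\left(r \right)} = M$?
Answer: $-4569$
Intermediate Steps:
$x{\left(r \right)} = -24$ ($x{\left(r \right)} = 8 - 32 = -24$)
$-4545 + x{\left(-43 \right)} = -4545 - 24 = -4569$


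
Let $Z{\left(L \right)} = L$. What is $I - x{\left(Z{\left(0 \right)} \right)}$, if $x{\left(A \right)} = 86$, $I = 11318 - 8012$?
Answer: $3220$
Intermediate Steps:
$I = 3306$
$I - x{\left(Z{\left(0 \right)} \right)} = 3306 - 86 = 3220$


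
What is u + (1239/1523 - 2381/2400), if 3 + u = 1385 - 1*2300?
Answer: -3356126263/3655200 ≈ -918.18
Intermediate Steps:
u = -918 (u = -3 + (1385 - 1*2300) = -3 + (1385 - 2300) = -3 - 915 = -918)
u + (1239/1523 - 2381/2400) = -918 + (1239/1523 - 2381/2400) = -918 - 652663/3655200 = -3356126263/3655200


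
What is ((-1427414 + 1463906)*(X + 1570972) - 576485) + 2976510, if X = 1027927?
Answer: 94841422333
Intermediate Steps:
((-1427414 + 1463906)*(X + 1570972) - 576485) + 2976510 = ((-1427414 + 1463906)*(1027927 + 1570972) - 576485) + 2976510 = (36492*2598899 - 576485) + 2976510 = (94839022308 - 576485) + 2976510 = 94838445823 + 2976510 = 94841422333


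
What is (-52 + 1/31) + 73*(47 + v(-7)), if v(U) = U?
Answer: 88909/31 ≈ 2868.0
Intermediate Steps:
(-52 + 1/31) + 73*(47 + v(-7)) = (-52 + 1/31) + 73*(47 - 7) = (-52 + 1/31) + 73*40 = -1611/31 + 2920 = 88909/31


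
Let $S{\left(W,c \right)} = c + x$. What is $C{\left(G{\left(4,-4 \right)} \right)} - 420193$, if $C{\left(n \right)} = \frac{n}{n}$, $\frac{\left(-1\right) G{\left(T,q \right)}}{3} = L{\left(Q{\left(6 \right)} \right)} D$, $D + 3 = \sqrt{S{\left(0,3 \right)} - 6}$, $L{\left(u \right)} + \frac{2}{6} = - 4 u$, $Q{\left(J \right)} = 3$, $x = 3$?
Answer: $-420192$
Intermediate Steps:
$L{\left(u \right)} = - \frac{1}{3} - 4 u$
$S{\left(W,c \right)} = 3 + c$ ($S{\left(W,c \right)} = c + 3 = 3 + c$)
$D = -3$ ($D = -3 + \sqrt{\left(3 + 3\right) - 6} = -3 + \sqrt{6 - 6} = -3 + \sqrt{0} = -3 + 0 = -3$)
$G{\left(T,q \right)} = -111$ ($G{\left(T,q \right)} = - 3 \left(- \frac{1}{3} - 12\right) \left(-3\right) = - 3 \left(\left(- \frac{37}{3}\right) \left(-3\right)\right) = \left(-3\right) 37 = -111$)
$C{\left(n \right)} = 1$
$C{\left(G{\left(4,-4 \right)} \right)} - 420193 = 1 - 420193 = -420192$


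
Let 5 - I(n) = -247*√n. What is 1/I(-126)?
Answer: 5/7687159 - 741*I*√14/7687159 ≈ 6.5044e-7 - 0.00036068*I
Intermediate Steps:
I(n) = 5 + 247*√n (I(n) = 5 - (-247)*√n = 5 + 247*√n)
1/I(-126) = 1/(5 + 247*√(-126)) = 1/(5 + 247*(3*I*√14)) = 1/(5 + 741*I*√14)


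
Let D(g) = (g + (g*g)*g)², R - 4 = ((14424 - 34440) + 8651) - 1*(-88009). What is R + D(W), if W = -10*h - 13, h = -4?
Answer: 388560748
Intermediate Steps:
R = 76648 (R = 4 + (((14424 - 34440) + 8651) - 1*(-88009)) = 4 + ((-20016 + 8651) + 88009) = 4 + (-11365 + 88009) = 4 + 76644 = 76648)
W = 27 (W = -10*(-4) - 13 = 40 - 13 = 27)
D(g) = (g + g³)² (D(g) = (g + g²*g)² = (g + g³)²)
R + D(W) = 76648 + 27²*(1 + 27²)² = 76648 + 729*(1 + 729)² = 76648 + 729*730² = 76648 + 729*532900 = 76648 + 388484100 = 388560748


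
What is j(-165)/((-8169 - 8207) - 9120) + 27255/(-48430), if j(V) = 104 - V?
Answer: -70792115/123477128 ≈ -0.57332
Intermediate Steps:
j(-165)/((-8169 - 8207) - 9120) + 27255/(-48430) = (104 - 1*(-165))/((-8169 - 8207) - 9120) + 27255/(-48430) = (104 + 165)/(-16376 - 9120) + 27255*(-1/48430) = 269/(-25496) - 5451/9686 = 269*(-1/25496) - 5451/9686 = -269/25496 - 5451/9686 = -70792115/123477128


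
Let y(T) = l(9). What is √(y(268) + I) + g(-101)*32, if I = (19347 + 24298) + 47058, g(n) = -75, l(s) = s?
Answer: -2400 + 2*√22678 ≈ -2098.8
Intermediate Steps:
y(T) = 9
I = 90703 (I = 43645 + 47058 = 90703)
√(y(268) + I) + g(-101)*32 = √(9 + 90703) - 75*32 = √90712 - 2400 = 2*√22678 - 2400 = -2400 + 2*√22678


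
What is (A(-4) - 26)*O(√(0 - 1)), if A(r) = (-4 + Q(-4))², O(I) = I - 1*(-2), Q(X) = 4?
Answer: -52 - 26*I ≈ -52.0 - 26.0*I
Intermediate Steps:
O(I) = 2 + I (O(I) = I + 2 = 2 + I)
A(r) = 0 (A(r) = (-4 + 4)² = 0² = 0)
(A(-4) - 26)*O(√(0 - 1)) = (0 - 26)*(2 + √(0 - 1)) = -26*(2 + √(-1)) = -26*(2 + I) = -52 - 26*I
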